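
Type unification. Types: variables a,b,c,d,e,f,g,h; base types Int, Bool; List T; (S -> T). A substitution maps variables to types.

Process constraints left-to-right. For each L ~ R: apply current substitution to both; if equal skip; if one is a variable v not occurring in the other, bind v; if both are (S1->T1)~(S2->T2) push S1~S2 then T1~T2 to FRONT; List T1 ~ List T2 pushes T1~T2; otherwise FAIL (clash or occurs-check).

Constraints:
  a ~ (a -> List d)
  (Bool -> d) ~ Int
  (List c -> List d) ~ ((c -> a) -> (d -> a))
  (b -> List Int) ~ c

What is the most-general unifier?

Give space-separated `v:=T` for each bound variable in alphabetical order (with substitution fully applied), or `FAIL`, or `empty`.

step 1: unify a ~ (a -> List d)  [subst: {-} | 3 pending]
  occurs-check fail: a in (a -> List d)

Answer: FAIL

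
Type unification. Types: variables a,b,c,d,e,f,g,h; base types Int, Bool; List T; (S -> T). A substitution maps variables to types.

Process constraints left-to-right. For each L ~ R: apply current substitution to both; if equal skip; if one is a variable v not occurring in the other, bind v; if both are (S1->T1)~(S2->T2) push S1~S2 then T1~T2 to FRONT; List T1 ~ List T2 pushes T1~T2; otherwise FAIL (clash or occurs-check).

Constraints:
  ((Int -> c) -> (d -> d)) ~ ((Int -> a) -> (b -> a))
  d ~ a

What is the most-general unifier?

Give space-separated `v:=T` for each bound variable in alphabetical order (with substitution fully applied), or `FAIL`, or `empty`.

step 1: unify ((Int -> c) -> (d -> d)) ~ ((Int -> a) -> (b -> a))  [subst: {-} | 1 pending]
  -> decompose arrow: push (Int -> c)~(Int -> a), (d -> d)~(b -> a)
step 2: unify (Int -> c) ~ (Int -> a)  [subst: {-} | 2 pending]
  -> decompose arrow: push Int~Int, c~a
step 3: unify Int ~ Int  [subst: {-} | 3 pending]
  -> identical, skip
step 4: unify c ~ a  [subst: {-} | 2 pending]
  bind c := a
step 5: unify (d -> d) ~ (b -> a)  [subst: {c:=a} | 1 pending]
  -> decompose arrow: push d~b, d~a
step 6: unify d ~ b  [subst: {c:=a} | 2 pending]
  bind d := b
step 7: unify b ~ a  [subst: {c:=a, d:=b} | 1 pending]
  bind b := a
step 8: unify a ~ a  [subst: {c:=a, d:=b, b:=a} | 0 pending]
  -> identical, skip

Answer: b:=a c:=a d:=a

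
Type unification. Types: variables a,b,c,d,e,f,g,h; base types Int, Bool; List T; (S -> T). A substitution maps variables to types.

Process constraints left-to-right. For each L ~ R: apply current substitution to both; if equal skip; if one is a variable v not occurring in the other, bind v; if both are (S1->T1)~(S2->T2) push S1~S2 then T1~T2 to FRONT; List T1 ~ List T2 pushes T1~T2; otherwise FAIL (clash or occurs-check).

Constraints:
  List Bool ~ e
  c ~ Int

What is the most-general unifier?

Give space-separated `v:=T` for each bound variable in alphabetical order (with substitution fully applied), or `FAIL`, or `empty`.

Answer: c:=Int e:=List Bool

Derivation:
step 1: unify List Bool ~ e  [subst: {-} | 1 pending]
  bind e := List Bool
step 2: unify c ~ Int  [subst: {e:=List Bool} | 0 pending]
  bind c := Int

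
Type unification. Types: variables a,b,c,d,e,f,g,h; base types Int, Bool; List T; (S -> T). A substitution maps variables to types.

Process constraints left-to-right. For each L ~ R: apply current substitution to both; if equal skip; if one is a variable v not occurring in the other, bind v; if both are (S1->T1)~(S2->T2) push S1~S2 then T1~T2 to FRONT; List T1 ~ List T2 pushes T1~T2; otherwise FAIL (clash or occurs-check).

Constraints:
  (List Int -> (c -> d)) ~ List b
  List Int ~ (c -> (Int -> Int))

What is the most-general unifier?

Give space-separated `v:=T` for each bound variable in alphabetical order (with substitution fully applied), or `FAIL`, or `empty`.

Answer: FAIL

Derivation:
step 1: unify (List Int -> (c -> d)) ~ List b  [subst: {-} | 1 pending]
  clash: (List Int -> (c -> d)) vs List b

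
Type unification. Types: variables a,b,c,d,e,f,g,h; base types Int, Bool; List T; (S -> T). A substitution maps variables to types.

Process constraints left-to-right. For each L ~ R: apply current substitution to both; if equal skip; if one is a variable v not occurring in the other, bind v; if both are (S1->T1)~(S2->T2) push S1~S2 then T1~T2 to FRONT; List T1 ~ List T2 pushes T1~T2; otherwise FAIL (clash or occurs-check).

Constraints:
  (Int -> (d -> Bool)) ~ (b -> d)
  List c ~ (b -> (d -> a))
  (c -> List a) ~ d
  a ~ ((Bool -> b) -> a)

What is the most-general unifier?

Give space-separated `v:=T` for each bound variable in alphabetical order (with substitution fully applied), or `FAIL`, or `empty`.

step 1: unify (Int -> (d -> Bool)) ~ (b -> d)  [subst: {-} | 3 pending]
  -> decompose arrow: push Int~b, (d -> Bool)~d
step 2: unify Int ~ b  [subst: {-} | 4 pending]
  bind b := Int
step 3: unify (d -> Bool) ~ d  [subst: {b:=Int} | 3 pending]
  occurs-check fail

Answer: FAIL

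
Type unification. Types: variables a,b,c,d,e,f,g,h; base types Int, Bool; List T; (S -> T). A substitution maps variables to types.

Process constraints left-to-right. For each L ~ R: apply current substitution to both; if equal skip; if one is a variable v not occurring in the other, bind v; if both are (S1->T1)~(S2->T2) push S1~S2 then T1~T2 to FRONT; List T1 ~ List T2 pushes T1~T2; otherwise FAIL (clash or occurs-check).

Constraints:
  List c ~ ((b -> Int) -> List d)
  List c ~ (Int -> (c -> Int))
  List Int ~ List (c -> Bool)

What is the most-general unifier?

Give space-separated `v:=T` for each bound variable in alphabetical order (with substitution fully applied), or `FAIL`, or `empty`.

Answer: FAIL

Derivation:
step 1: unify List c ~ ((b -> Int) -> List d)  [subst: {-} | 2 pending]
  clash: List c vs ((b -> Int) -> List d)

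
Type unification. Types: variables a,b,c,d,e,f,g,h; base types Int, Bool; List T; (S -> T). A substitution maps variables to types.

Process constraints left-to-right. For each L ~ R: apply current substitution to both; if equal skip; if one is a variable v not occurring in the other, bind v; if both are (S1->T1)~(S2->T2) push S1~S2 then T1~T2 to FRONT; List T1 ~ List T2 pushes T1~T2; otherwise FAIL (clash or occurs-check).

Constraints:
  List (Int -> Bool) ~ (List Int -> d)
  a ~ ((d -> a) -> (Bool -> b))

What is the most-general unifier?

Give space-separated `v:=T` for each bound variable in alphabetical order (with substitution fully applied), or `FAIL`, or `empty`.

step 1: unify List (Int -> Bool) ~ (List Int -> d)  [subst: {-} | 1 pending]
  clash: List (Int -> Bool) vs (List Int -> d)

Answer: FAIL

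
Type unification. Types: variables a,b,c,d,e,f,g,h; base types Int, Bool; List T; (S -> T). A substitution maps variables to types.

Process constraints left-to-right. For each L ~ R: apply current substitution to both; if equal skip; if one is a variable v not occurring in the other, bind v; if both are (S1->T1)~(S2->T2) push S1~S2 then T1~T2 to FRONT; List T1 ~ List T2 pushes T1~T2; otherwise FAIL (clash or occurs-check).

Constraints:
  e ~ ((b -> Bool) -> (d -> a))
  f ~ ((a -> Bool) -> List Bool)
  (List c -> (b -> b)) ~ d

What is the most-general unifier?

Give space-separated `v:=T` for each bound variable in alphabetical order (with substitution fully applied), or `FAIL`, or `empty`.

Answer: d:=(List c -> (b -> b)) e:=((b -> Bool) -> ((List c -> (b -> b)) -> a)) f:=((a -> Bool) -> List Bool)

Derivation:
step 1: unify e ~ ((b -> Bool) -> (d -> a))  [subst: {-} | 2 pending]
  bind e := ((b -> Bool) -> (d -> a))
step 2: unify f ~ ((a -> Bool) -> List Bool)  [subst: {e:=((b -> Bool) -> (d -> a))} | 1 pending]
  bind f := ((a -> Bool) -> List Bool)
step 3: unify (List c -> (b -> b)) ~ d  [subst: {e:=((b -> Bool) -> (d -> a)), f:=((a -> Bool) -> List Bool)} | 0 pending]
  bind d := (List c -> (b -> b))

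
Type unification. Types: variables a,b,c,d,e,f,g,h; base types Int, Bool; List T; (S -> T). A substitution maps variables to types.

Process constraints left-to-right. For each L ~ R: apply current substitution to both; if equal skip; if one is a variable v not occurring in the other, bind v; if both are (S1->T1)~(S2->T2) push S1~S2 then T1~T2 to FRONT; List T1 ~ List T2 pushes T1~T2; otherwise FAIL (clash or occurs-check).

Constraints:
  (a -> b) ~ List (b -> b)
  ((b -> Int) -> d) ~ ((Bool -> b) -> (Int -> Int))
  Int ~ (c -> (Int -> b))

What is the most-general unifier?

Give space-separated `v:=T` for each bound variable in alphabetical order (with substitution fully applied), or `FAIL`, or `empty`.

step 1: unify (a -> b) ~ List (b -> b)  [subst: {-} | 2 pending]
  clash: (a -> b) vs List (b -> b)

Answer: FAIL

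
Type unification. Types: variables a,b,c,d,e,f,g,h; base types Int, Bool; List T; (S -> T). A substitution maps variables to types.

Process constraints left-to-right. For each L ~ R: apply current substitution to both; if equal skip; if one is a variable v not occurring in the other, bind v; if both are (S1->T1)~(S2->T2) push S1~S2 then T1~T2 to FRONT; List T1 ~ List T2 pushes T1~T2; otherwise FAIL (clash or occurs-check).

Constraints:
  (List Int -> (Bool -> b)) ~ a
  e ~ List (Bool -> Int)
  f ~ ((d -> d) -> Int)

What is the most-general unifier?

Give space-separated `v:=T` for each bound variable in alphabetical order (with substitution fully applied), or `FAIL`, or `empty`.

step 1: unify (List Int -> (Bool -> b)) ~ a  [subst: {-} | 2 pending]
  bind a := (List Int -> (Bool -> b))
step 2: unify e ~ List (Bool -> Int)  [subst: {a:=(List Int -> (Bool -> b))} | 1 pending]
  bind e := List (Bool -> Int)
step 3: unify f ~ ((d -> d) -> Int)  [subst: {a:=(List Int -> (Bool -> b)), e:=List (Bool -> Int)} | 0 pending]
  bind f := ((d -> d) -> Int)

Answer: a:=(List Int -> (Bool -> b)) e:=List (Bool -> Int) f:=((d -> d) -> Int)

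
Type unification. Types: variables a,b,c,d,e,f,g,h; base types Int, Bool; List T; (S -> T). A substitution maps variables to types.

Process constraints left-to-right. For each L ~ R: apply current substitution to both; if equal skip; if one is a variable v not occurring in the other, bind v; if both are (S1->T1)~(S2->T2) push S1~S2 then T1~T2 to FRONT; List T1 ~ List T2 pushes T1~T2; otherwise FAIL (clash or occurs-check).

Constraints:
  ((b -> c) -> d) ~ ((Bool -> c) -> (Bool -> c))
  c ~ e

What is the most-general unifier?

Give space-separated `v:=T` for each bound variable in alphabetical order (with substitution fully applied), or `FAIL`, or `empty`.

Answer: b:=Bool c:=e d:=(Bool -> e)

Derivation:
step 1: unify ((b -> c) -> d) ~ ((Bool -> c) -> (Bool -> c))  [subst: {-} | 1 pending]
  -> decompose arrow: push (b -> c)~(Bool -> c), d~(Bool -> c)
step 2: unify (b -> c) ~ (Bool -> c)  [subst: {-} | 2 pending]
  -> decompose arrow: push b~Bool, c~c
step 3: unify b ~ Bool  [subst: {-} | 3 pending]
  bind b := Bool
step 4: unify c ~ c  [subst: {b:=Bool} | 2 pending]
  -> identical, skip
step 5: unify d ~ (Bool -> c)  [subst: {b:=Bool} | 1 pending]
  bind d := (Bool -> c)
step 6: unify c ~ e  [subst: {b:=Bool, d:=(Bool -> c)} | 0 pending]
  bind c := e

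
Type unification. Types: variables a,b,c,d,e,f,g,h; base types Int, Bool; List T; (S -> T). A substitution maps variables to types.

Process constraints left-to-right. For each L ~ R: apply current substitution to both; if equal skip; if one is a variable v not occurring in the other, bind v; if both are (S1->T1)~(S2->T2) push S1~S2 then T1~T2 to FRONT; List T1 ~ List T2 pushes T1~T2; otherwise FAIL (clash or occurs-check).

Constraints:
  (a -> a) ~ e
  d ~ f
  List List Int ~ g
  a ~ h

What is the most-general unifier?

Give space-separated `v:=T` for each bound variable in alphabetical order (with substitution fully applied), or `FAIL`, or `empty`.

Answer: a:=h d:=f e:=(h -> h) g:=List List Int

Derivation:
step 1: unify (a -> a) ~ e  [subst: {-} | 3 pending]
  bind e := (a -> a)
step 2: unify d ~ f  [subst: {e:=(a -> a)} | 2 pending]
  bind d := f
step 3: unify List List Int ~ g  [subst: {e:=(a -> a), d:=f} | 1 pending]
  bind g := List List Int
step 4: unify a ~ h  [subst: {e:=(a -> a), d:=f, g:=List List Int} | 0 pending]
  bind a := h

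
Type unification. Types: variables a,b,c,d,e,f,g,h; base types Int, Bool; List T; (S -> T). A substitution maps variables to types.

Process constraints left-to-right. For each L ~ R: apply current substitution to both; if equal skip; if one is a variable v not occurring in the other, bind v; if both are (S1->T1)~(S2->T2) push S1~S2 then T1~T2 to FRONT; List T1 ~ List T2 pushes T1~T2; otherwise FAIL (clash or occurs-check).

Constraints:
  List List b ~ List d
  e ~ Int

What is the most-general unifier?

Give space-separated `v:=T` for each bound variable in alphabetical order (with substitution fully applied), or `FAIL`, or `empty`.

Answer: d:=List b e:=Int

Derivation:
step 1: unify List List b ~ List d  [subst: {-} | 1 pending]
  -> decompose List: push List b~d
step 2: unify List b ~ d  [subst: {-} | 1 pending]
  bind d := List b
step 3: unify e ~ Int  [subst: {d:=List b} | 0 pending]
  bind e := Int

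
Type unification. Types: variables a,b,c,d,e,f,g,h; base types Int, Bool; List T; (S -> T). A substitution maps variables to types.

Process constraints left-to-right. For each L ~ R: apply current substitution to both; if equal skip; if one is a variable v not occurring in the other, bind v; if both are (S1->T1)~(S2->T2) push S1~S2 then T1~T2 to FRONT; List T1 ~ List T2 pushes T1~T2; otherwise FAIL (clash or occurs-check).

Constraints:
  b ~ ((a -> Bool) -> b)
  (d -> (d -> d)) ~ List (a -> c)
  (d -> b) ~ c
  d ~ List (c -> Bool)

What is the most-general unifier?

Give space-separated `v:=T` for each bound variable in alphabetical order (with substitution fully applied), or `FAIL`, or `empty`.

Answer: FAIL

Derivation:
step 1: unify b ~ ((a -> Bool) -> b)  [subst: {-} | 3 pending]
  occurs-check fail: b in ((a -> Bool) -> b)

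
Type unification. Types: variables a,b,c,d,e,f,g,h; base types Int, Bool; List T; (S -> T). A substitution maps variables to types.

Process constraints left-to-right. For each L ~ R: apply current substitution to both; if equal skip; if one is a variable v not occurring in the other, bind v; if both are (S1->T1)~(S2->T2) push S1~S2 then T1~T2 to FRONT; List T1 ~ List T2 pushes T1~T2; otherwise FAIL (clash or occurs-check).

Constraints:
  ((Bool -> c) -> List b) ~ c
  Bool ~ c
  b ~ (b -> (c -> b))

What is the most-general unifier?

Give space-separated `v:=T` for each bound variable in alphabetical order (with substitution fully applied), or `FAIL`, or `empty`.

Answer: FAIL

Derivation:
step 1: unify ((Bool -> c) -> List b) ~ c  [subst: {-} | 2 pending]
  occurs-check fail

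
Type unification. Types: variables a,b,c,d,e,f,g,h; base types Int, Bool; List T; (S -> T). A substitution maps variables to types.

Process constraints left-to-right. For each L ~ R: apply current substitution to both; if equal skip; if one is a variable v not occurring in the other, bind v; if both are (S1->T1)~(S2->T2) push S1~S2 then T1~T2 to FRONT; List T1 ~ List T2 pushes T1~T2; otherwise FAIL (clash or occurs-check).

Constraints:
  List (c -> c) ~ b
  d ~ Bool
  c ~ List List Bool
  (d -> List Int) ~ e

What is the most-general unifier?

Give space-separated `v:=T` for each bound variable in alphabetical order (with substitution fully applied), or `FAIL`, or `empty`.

step 1: unify List (c -> c) ~ b  [subst: {-} | 3 pending]
  bind b := List (c -> c)
step 2: unify d ~ Bool  [subst: {b:=List (c -> c)} | 2 pending]
  bind d := Bool
step 3: unify c ~ List List Bool  [subst: {b:=List (c -> c), d:=Bool} | 1 pending]
  bind c := List List Bool
step 4: unify (Bool -> List Int) ~ e  [subst: {b:=List (c -> c), d:=Bool, c:=List List Bool} | 0 pending]
  bind e := (Bool -> List Int)

Answer: b:=List (List List Bool -> List List Bool) c:=List List Bool d:=Bool e:=(Bool -> List Int)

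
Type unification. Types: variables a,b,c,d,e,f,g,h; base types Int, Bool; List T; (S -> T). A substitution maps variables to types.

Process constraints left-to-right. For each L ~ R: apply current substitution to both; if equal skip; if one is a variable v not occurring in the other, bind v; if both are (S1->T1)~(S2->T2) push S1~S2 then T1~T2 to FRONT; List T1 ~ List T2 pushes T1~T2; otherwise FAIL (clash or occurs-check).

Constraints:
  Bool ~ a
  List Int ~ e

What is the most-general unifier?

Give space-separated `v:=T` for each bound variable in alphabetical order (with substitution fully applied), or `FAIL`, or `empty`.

Answer: a:=Bool e:=List Int

Derivation:
step 1: unify Bool ~ a  [subst: {-} | 1 pending]
  bind a := Bool
step 2: unify List Int ~ e  [subst: {a:=Bool} | 0 pending]
  bind e := List Int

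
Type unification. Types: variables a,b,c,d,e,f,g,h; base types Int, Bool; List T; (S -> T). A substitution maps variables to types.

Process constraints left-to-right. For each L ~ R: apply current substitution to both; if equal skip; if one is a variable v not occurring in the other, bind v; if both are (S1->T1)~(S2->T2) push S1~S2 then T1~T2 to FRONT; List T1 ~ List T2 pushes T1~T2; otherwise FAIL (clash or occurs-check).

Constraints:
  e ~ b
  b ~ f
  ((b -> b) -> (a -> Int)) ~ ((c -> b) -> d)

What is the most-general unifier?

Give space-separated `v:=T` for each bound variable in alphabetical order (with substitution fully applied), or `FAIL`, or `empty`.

step 1: unify e ~ b  [subst: {-} | 2 pending]
  bind e := b
step 2: unify b ~ f  [subst: {e:=b} | 1 pending]
  bind b := f
step 3: unify ((f -> f) -> (a -> Int)) ~ ((c -> f) -> d)  [subst: {e:=b, b:=f} | 0 pending]
  -> decompose arrow: push (f -> f)~(c -> f), (a -> Int)~d
step 4: unify (f -> f) ~ (c -> f)  [subst: {e:=b, b:=f} | 1 pending]
  -> decompose arrow: push f~c, f~f
step 5: unify f ~ c  [subst: {e:=b, b:=f} | 2 pending]
  bind f := c
step 6: unify c ~ c  [subst: {e:=b, b:=f, f:=c} | 1 pending]
  -> identical, skip
step 7: unify (a -> Int) ~ d  [subst: {e:=b, b:=f, f:=c} | 0 pending]
  bind d := (a -> Int)

Answer: b:=c d:=(a -> Int) e:=c f:=c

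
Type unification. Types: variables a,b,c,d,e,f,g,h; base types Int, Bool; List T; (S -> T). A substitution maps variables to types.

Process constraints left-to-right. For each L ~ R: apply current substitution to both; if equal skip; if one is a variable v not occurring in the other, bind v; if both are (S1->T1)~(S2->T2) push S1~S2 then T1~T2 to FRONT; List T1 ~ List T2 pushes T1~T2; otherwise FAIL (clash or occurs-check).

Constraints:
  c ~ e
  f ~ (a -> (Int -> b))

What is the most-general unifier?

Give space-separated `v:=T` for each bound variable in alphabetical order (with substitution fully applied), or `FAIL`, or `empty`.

Answer: c:=e f:=(a -> (Int -> b))

Derivation:
step 1: unify c ~ e  [subst: {-} | 1 pending]
  bind c := e
step 2: unify f ~ (a -> (Int -> b))  [subst: {c:=e} | 0 pending]
  bind f := (a -> (Int -> b))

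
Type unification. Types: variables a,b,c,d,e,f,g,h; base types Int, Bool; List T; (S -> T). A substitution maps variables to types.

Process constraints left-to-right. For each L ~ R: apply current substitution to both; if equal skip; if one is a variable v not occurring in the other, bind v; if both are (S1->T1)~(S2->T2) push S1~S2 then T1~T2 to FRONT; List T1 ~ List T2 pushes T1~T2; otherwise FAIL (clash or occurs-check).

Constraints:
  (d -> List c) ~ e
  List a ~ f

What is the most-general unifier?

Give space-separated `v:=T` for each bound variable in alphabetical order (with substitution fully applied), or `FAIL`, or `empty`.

step 1: unify (d -> List c) ~ e  [subst: {-} | 1 pending]
  bind e := (d -> List c)
step 2: unify List a ~ f  [subst: {e:=(d -> List c)} | 0 pending]
  bind f := List a

Answer: e:=(d -> List c) f:=List a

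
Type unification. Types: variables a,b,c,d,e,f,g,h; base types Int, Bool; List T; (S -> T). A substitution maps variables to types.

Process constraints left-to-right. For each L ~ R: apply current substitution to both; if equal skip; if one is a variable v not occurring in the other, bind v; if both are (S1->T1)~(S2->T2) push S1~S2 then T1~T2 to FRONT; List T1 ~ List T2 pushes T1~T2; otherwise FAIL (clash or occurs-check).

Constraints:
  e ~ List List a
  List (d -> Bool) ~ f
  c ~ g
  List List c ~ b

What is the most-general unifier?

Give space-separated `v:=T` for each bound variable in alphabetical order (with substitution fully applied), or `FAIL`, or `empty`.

Answer: b:=List List g c:=g e:=List List a f:=List (d -> Bool)

Derivation:
step 1: unify e ~ List List a  [subst: {-} | 3 pending]
  bind e := List List a
step 2: unify List (d -> Bool) ~ f  [subst: {e:=List List a} | 2 pending]
  bind f := List (d -> Bool)
step 3: unify c ~ g  [subst: {e:=List List a, f:=List (d -> Bool)} | 1 pending]
  bind c := g
step 4: unify List List g ~ b  [subst: {e:=List List a, f:=List (d -> Bool), c:=g} | 0 pending]
  bind b := List List g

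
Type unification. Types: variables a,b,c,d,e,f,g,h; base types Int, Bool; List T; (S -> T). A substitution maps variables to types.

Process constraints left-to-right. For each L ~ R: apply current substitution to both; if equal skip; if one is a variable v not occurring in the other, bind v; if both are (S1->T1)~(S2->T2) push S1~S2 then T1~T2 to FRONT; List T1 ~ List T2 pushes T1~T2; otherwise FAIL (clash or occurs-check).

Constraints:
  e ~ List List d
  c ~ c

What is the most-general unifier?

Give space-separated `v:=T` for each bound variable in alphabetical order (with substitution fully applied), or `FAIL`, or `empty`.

Answer: e:=List List d

Derivation:
step 1: unify e ~ List List d  [subst: {-} | 1 pending]
  bind e := List List d
step 2: unify c ~ c  [subst: {e:=List List d} | 0 pending]
  -> identical, skip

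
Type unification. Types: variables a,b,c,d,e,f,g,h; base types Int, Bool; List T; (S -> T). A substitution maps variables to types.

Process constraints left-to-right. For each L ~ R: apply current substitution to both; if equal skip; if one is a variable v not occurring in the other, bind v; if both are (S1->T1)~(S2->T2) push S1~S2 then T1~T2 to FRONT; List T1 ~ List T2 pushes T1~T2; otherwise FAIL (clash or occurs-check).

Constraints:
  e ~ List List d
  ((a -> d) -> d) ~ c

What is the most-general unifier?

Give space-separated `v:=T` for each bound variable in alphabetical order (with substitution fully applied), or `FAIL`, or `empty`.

step 1: unify e ~ List List d  [subst: {-} | 1 pending]
  bind e := List List d
step 2: unify ((a -> d) -> d) ~ c  [subst: {e:=List List d} | 0 pending]
  bind c := ((a -> d) -> d)

Answer: c:=((a -> d) -> d) e:=List List d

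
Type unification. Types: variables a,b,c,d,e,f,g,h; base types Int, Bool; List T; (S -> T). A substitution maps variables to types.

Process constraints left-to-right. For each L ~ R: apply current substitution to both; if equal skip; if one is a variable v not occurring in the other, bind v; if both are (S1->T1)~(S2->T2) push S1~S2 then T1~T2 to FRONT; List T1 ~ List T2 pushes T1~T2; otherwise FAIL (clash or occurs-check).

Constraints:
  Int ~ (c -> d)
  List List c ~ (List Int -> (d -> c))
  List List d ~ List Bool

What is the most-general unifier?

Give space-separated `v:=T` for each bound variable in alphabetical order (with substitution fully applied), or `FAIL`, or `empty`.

Answer: FAIL

Derivation:
step 1: unify Int ~ (c -> d)  [subst: {-} | 2 pending]
  clash: Int vs (c -> d)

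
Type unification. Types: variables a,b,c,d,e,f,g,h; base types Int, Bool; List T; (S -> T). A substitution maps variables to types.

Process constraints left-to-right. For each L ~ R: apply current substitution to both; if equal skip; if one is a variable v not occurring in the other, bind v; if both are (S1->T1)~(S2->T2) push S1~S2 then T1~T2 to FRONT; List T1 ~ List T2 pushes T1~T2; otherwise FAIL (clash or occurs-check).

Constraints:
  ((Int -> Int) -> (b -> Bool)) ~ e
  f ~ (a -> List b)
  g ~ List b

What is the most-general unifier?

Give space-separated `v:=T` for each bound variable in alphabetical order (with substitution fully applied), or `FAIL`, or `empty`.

step 1: unify ((Int -> Int) -> (b -> Bool)) ~ e  [subst: {-} | 2 pending]
  bind e := ((Int -> Int) -> (b -> Bool))
step 2: unify f ~ (a -> List b)  [subst: {e:=((Int -> Int) -> (b -> Bool))} | 1 pending]
  bind f := (a -> List b)
step 3: unify g ~ List b  [subst: {e:=((Int -> Int) -> (b -> Bool)), f:=(a -> List b)} | 0 pending]
  bind g := List b

Answer: e:=((Int -> Int) -> (b -> Bool)) f:=(a -> List b) g:=List b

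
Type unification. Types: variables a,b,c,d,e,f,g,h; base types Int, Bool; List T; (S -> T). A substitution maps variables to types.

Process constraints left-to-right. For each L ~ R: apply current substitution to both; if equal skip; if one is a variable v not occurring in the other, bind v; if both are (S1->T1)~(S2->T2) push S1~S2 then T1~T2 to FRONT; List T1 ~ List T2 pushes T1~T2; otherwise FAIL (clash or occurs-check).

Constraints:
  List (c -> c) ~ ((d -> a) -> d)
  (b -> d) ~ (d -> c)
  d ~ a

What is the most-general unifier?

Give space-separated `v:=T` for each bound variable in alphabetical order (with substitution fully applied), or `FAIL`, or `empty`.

Answer: FAIL

Derivation:
step 1: unify List (c -> c) ~ ((d -> a) -> d)  [subst: {-} | 2 pending]
  clash: List (c -> c) vs ((d -> a) -> d)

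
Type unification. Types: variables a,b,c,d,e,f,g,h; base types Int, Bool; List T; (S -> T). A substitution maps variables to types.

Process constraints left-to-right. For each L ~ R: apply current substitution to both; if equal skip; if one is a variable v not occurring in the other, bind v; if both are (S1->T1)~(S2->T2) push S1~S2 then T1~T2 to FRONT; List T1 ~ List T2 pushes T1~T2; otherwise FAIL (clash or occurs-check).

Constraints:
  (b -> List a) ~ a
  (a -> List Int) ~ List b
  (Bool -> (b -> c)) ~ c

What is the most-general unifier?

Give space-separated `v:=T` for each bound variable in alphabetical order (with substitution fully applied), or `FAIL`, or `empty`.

Answer: FAIL

Derivation:
step 1: unify (b -> List a) ~ a  [subst: {-} | 2 pending]
  occurs-check fail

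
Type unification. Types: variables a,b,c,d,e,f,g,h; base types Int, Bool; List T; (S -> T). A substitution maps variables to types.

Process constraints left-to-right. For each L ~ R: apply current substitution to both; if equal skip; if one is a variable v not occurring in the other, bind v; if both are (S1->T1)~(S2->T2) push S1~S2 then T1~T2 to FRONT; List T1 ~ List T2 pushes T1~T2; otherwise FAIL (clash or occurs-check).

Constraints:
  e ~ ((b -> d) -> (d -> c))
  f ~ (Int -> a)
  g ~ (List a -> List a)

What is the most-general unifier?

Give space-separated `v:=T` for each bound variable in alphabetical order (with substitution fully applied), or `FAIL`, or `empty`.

step 1: unify e ~ ((b -> d) -> (d -> c))  [subst: {-} | 2 pending]
  bind e := ((b -> d) -> (d -> c))
step 2: unify f ~ (Int -> a)  [subst: {e:=((b -> d) -> (d -> c))} | 1 pending]
  bind f := (Int -> a)
step 3: unify g ~ (List a -> List a)  [subst: {e:=((b -> d) -> (d -> c)), f:=(Int -> a)} | 0 pending]
  bind g := (List a -> List a)

Answer: e:=((b -> d) -> (d -> c)) f:=(Int -> a) g:=(List a -> List a)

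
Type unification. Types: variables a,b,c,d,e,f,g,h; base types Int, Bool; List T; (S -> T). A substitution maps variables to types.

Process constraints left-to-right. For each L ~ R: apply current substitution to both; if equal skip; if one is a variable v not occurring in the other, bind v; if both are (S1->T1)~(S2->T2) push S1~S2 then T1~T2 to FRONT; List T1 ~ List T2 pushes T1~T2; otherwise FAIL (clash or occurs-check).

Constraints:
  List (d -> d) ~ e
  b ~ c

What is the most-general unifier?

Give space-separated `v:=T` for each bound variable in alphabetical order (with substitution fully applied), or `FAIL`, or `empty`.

step 1: unify List (d -> d) ~ e  [subst: {-} | 1 pending]
  bind e := List (d -> d)
step 2: unify b ~ c  [subst: {e:=List (d -> d)} | 0 pending]
  bind b := c

Answer: b:=c e:=List (d -> d)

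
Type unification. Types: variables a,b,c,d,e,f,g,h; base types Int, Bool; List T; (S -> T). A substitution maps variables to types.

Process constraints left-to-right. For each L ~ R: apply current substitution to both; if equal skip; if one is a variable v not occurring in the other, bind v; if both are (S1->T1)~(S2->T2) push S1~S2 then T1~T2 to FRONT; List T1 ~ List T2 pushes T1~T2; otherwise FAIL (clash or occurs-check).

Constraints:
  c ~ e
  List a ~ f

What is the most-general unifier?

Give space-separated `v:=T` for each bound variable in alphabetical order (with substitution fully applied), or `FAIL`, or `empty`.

step 1: unify c ~ e  [subst: {-} | 1 pending]
  bind c := e
step 2: unify List a ~ f  [subst: {c:=e} | 0 pending]
  bind f := List a

Answer: c:=e f:=List a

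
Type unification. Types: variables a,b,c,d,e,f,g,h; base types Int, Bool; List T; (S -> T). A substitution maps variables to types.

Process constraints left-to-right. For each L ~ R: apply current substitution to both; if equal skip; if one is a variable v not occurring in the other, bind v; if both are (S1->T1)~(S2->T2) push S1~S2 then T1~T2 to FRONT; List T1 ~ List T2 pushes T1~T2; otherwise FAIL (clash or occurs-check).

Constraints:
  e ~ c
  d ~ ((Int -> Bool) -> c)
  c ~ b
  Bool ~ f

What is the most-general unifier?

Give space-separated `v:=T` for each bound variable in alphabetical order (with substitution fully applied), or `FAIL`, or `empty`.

step 1: unify e ~ c  [subst: {-} | 3 pending]
  bind e := c
step 2: unify d ~ ((Int -> Bool) -> c)  [subst: {e:=c} | 2 pending]
  bind d := ((Int -> Bool) -> c)
step 3: unify c ~ b  [subst: {e:=c, d:=((Int -> Bool) -> c)} | 1 pending]
  bind c := b
step 4: unify Bool ~ f  [subst: {e:=c, d:=((Int -> Bool) -> c), c:=b} | 0 pending]
  bind f := Bool

Answer: c:=b d:=((Int -> Bool) -> b) e:=b f:=Bool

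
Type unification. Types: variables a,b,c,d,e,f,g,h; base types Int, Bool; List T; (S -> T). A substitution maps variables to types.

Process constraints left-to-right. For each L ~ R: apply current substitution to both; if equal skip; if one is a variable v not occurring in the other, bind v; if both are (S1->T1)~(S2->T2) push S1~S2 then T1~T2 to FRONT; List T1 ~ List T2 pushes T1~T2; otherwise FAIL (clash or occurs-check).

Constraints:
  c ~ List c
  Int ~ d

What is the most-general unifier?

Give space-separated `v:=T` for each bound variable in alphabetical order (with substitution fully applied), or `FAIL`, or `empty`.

Answer: FAIL

Derivation:
step 1: unify c ~ List c  [subst: {-} | 1 pending]
  occurs-check fail: c in List c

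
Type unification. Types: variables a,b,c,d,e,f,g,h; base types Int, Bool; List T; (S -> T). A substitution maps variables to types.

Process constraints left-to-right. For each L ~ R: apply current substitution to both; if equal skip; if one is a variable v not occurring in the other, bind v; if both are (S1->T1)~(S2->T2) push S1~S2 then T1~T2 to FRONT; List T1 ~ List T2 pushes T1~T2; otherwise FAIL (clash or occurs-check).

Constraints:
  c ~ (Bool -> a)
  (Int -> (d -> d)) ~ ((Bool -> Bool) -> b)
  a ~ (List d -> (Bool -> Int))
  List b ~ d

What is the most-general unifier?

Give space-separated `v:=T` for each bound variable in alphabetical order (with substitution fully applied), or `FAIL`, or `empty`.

step 1: unify c ~ (Bool -> a)  [subst: {-} | 3 pending]
  bind c := (Bool -> a)
step 2: unify (Int -> (d -> d)) ~ ((Bool -> Bool) -> b)  [subst: {c:=(Bool -> a)} | 2 pending]
  -> decompose arrow: push Int~(Bool -> Bool), (d -> d)~b
step 3: unify Int ~ (Bool -> Bool)  [subst: {c:=(Bool -> a)} | 3 pending]
  clash: Int vs (Bool -> Bool)

Answer: FAIL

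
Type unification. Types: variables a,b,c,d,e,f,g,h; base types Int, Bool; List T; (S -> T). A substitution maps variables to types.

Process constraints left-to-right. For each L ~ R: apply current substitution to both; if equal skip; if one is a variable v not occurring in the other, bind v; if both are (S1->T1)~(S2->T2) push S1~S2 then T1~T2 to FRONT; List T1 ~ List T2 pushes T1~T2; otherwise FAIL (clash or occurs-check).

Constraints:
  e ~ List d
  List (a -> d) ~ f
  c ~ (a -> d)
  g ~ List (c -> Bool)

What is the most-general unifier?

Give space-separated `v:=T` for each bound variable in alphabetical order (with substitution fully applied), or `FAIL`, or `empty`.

step 1: unify e ~ List d  [subst: {-} | 3 pending]
  bind e := List d
step 2: unify List (a -> d) ~ f  [subst: {e:=List d} | 2 pending]
  bind f := List (a -> d)
step 3: unify c ~ (a -> d)  [subst: {e:=List d, f:=List (a -> d)} | 1 pending]
  bind c := (a -> d)
step 4: unify g ~ List ((a -> d) -> Bool)  [subst: {e:=List d, f:=List (a -> d), c:=(a -> d)} | 0 pending]
  bind g := List ((a -> d) -> Bool)

Answer: c:=(a -> d) e:=List d f:=List (a -> d) g:=List ((a -> d) -> Bool)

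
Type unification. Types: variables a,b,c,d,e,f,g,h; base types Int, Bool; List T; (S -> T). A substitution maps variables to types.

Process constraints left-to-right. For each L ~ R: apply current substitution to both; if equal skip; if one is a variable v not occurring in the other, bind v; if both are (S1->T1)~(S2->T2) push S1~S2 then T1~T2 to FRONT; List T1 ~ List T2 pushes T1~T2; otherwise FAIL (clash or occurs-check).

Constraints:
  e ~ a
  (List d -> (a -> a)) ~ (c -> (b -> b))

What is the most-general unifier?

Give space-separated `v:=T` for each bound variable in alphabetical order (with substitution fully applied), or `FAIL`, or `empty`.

Answer: a:=b c:=List d e:=b

Derivation:
step 1: unify e ~ a  [subst: {-} | 1 pending]
  bind e := a
step 2: unify (List d -> (a -> a)) ~ (c -> (b -> b))  [subst: {e:=a} | 0 pending]
  -> decompose arrow: push List d~c, (a -> a)~(b -> b)
step 3: unify List d ~ c  [subst: {e:=a} | 1 pending]
  bind c := List d
step 4: unify (a -> a) ~ (b -> b)  [subst: {e:=a, c:=List d} | 0 pending]
  -> decompose arrow: push a~b, a~b
step 5: unify a ~ b  [subst: {e:=a, c:=List d} | 1 pending]
  bind a := b
step 6: unify b ~ b  [subst: {e:=a, c:=List d, a:=b} | 0 pending]
  -> identical, skip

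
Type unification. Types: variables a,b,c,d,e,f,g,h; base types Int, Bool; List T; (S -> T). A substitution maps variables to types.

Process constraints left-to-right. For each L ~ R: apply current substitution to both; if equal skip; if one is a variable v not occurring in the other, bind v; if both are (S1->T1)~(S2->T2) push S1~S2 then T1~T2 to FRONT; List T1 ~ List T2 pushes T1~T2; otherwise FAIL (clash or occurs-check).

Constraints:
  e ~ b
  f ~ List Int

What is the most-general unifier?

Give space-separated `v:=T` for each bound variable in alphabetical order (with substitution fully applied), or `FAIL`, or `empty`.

Answer: e:=b f:=List Int

Derivation:
step 1: unify e ~ b  [subst: {-} | 1 pending]
  bind e := b
step 2: unify f ~ List Int  [subst: {e:=b} | 0 pending]
  bind f := List Int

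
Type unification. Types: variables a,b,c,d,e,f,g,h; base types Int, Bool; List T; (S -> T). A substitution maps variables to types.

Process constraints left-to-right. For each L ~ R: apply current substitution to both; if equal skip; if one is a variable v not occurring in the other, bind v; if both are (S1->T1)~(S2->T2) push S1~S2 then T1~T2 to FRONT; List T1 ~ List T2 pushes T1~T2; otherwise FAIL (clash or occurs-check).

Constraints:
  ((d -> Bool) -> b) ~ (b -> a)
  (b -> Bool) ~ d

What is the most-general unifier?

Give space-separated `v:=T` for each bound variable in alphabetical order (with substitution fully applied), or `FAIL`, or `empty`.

step 1: unify ((d -> Bool) -> b) ~ (b -> a)  [subst: {-} | 1 pending]
  -> decompose arrow: push (d -> Bool)~b, b~a
step 2: unify (d -> Bool) ~ b  [subst: {-} | 2 pending]
  bind b := (d -> Bool)
step 3: unify (d -> Bool) ~ a  [subst: {b:=(d -> Bool)} | 1 pending]
  bind a := (d -> Bool)
step 4: unify ((d -> Bool) -> Bool) ~ d  [subst: {b:=(d -> Bool), a:=(d -> Bool)} | 0 pending]
  occurs-check fail

Answer: FAIL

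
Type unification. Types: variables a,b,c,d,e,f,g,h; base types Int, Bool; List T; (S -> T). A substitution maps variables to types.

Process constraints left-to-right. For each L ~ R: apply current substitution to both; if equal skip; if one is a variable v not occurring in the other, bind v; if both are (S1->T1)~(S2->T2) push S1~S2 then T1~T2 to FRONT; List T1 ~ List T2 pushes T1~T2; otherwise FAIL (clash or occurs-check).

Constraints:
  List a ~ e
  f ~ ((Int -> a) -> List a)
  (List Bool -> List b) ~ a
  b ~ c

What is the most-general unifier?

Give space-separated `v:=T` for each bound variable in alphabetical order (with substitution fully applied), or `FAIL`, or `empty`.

Answer: a:=(List Bool -> List c) b:=c e:=List (List Bool -> List c) f:=((Int -> (List Bool -> List c)) -> List (List Bool -> List c))

Derivation:
step 1: unify List a ~ e  [subst: {-} | 3 pending]
  bind e := List a
step 2: unify f ~ ((Int -> a) -> List a)  [subst: {e:=List a} | 2 pending]
  bind f := ((Int -> a) -> List a)
step 3: unify (List Bool -> List b) ~ a  [subst: {e:=List a, f:=((Int -> a) -> List a)} | 1 pending]
  bind a := (List Bool -> List b)
step 4: unify b ~ c  [subst: {e:=List a, f:=((Int -> a) -> List a), a:=(List Bool -> List b)} | 0 pending]
  bind b := c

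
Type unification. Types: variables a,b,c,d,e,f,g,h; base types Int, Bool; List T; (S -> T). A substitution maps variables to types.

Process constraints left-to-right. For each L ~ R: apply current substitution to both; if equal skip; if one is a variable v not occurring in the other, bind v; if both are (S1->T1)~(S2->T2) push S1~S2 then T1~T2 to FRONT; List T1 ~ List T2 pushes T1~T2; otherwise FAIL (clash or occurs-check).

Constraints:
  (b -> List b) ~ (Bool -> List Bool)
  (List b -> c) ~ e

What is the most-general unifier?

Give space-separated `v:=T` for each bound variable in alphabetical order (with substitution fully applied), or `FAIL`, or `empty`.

Answer: b:=Bool e:=(List Bool -> c)

Derivation:
step 1: unify (b -> List b) ~ (Bool -> List Bool)  [subst: {-} | 1 pending]
  -> decompose arrow: push b~Bool, List b~List Bool
step 2: unify b ~ Bool  [subst: {-} | 2 pending]
  bind b := Bool
step 3: unify List Bool ~ List Bool  [subst: {b:=Bool} | 1 pending]
  -> identical, skip
step 4: unify (List Bool -> c) ~ e  [subst: {b:=Bool} | 0 pending]
  bind e := (List Bool -> c)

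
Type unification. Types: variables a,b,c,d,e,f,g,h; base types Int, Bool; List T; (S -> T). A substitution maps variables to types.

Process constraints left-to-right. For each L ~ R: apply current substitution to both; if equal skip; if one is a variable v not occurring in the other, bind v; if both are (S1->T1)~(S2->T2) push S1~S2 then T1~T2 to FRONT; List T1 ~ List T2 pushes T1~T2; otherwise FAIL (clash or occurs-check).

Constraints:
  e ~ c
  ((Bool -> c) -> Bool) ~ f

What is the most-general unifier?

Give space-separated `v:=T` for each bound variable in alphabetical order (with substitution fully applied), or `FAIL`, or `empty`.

step 1: unify e ~ c  [subst: {-} | 1 pending]
  bind e := c
step 2: unify ((Bool -> c) -> Bool) ~ f  [subst: {e:=c} | 0 pending]
  bind f := ((Bool -> c) -> Bool)

Answer: e:=c f:=((Bool -> c) -> Bool)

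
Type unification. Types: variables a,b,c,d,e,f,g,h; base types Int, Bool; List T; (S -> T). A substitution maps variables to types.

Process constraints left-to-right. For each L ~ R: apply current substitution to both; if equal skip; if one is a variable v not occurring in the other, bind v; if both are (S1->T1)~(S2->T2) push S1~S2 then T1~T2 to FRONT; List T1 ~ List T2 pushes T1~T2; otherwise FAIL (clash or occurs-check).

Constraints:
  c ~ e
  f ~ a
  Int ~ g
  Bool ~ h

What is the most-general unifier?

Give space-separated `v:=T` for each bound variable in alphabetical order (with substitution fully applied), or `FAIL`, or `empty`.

step 1: unify c ~ e  [subst: {-} | 3 pending]
  bind c := e
step 2: unify f ~ a  [subst: {c:=e} | 2 pending]
  bind f := a
step 3: unify Int ~ g  [subst: {c:=e, f:=a} | 1 pending]
  bind g := Int
step 4: unify Bool ~ h  [subst: {c:=e, f:=a, g:=Int} | 0 pending]
  bind h := Bool

Answer: c:=e f:=a g:=Int h:=Bool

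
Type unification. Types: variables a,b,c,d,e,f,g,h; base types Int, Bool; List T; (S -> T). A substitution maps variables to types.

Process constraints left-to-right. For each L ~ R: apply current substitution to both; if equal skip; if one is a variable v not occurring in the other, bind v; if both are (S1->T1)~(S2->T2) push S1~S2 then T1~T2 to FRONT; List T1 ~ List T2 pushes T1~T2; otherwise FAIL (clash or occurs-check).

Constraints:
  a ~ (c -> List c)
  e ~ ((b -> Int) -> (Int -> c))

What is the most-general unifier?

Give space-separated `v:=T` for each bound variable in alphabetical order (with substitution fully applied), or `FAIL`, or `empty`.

step 1: unify a ~ (c -> List c)  [subst: {-} | 1 pending]
  bind a := (c -> List c)
step 2: unify e ~ ((b -> Int) -> (Int -> c))  [subst: {a:=(c -> List c)} | 0 pending]
  bind e := ((b -> Int) -> (Int -> c))

Answer: a:=(c -> List c) e:=((b -> Int) -> (Int -> c))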